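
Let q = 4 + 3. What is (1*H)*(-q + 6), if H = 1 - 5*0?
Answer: -1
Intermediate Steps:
q = 7
H = 1 (H = 1 + 0 = 1)
(1*H)*(-q + 6) = (1*1)*(-1*7 + 6) = 1*(-7 + 6) = 1*(-1) = -1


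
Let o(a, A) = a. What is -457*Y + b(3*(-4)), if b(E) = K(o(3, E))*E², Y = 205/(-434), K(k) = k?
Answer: 281173/434 ≈ 647.86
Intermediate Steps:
Y = -205/434 (Y = 205*(-1/434) = -205/434 ≈ -0.47235)
b(E) = 3*E²
-457*Y + b(3*(-4)) = -457*(-205/434) + 3*(3*(-4))² = 93685/434 + 3*(-12)² = 93685/434 + 3*144 = 93685/434 + 432 = 281173/434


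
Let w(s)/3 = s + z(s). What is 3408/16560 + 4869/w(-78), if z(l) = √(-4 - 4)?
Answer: (-554397*I + 142*√2)/(690*(√2 + 39*I)) ≈ -20.575 - 0.75354*I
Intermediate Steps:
z(l) = 2*I*√2 (z(l) = √(-8) = 2*I*√2)
w(s) = 3*s + 6*I*√2 (w(s) = 3*(s + 2*I*√2) = 3*s + 6*I*√2)
3408/16560 + 4869/w(-78) = 3408/16560 + 4869/(3*(-78) + 6*I*√2) = 3408*(1/16560) + 4869/(-234 + 6*I*√2) = 71/345 + 4869/(-234 + 6*I*√2)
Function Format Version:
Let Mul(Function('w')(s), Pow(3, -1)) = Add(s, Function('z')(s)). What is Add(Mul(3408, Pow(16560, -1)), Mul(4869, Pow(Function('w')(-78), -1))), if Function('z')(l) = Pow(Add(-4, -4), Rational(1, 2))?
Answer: Mul(Rational(1, 690), Pow(Add(Pow(2, Rational(1, 2)), Mul(39, I)), -1), Add(Mul(-554397, I), Mul(142, Pow(2, Rational(1, 2))))) ≈ Add(-20.575, Mul(-0.75354, I))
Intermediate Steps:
Function('z')(l) = Mul(2, I, Pow(2, Rational(1, 2))) (Function('z')(l) = Pow(-8, Rational(1, 2)) = Mul(2, I, Pow(2, Rational(1, 2))))
Function('w')(s) = Add(Mul(3, s), Mul(6, I, Pow(2, Rational(1, 2)))) (Function('w')(s) = Mul(3, Add(s, Mul(2, I, Pow(2, Rational(1, 2))))) = Add(Mul(3, s), Mul(6, I, Pow(2, Rational(1, 2)))))
Add(Mul(3408, Pow(16560, -1)), Mul(4869, Pow(Function('w')(-78), -1))) = Add(Mul(3408, Pow(16560, -1)), Mul(4869, Pow(Add(Mul(3, -78), Mul(6, I, Pow(2, Rational(1, 2)))), -1))) = Add(Mul(3408, Rational(1, 16560)), Mul(4869, Pow(Add(-234, Mul(6, I, Pow(2, Rational(1, 2)))), -1))) = Add(Rational(71, 345), Mul(4869, Pow(Add(-234, Mul(6, I, Pow(2, Rational(1, 2)))), -1)))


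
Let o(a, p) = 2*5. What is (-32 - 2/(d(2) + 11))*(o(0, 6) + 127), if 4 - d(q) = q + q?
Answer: -48498/11 ≈ -4408.9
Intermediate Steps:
d(q) = 4 - 2*q (d(q) = 4 - (q + q) = 4 - 2*q)
o(a, p) = 10
(-32 - 2/(d(2) + 11))*(o(0, 6) + 127) = (-32 - 2/((4 - 2*2) + 11))*(10 + 127) = (-32 - 2/((4 - 4) + 11))*137 = (-32 - 2/(0 + 11))*137 = (-32 - 2/11)*137 = -354/11*137 = -48498/11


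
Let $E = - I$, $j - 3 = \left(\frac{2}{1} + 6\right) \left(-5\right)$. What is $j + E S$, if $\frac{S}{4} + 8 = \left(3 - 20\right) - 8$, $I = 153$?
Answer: $20159$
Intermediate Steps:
$j = -37$ ($j = 3 + \left(\frac{2}{1} + 6\right) \left(-5\right) = 3 + \left(2 \cdot 1 + 6\right) \left(-5\right) = 3 + \left(2 + 6\right) \left(-5\right) = 3 + 8 \left(-5\right) = 3 - 40 = -37$)
$E = -153$ ($E = \left(-1\right) 153 = -153$)
$S = -132$ ($S = -32 + 4 \left(\left(3 - 20\right) - 8\right) = -32 + 4 \left(-17 - 8\right) = -32 + 4 \left(-25\right) = -32 - 100 = -132$)
$j + E S = -37 - -20196 = -37 + 20196 = 20159$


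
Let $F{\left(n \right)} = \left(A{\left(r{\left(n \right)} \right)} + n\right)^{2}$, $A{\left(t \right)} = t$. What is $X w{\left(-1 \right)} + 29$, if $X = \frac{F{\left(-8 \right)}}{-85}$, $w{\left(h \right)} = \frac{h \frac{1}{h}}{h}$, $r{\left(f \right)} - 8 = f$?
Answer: $\frac{2529}{85} \approx 29.753$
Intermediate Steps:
$r{\left(f \right)} = 8 + f$
$F{\left(n \right)} = \left(8 + 2 n\right)^{2}$ ($F{\left(n \right)} = \left(\left(8 + n\right) + n\right)^{2} = \left(8 + 2 n\right)^{2}$)
$w{\left(h \right)} = \frac{1}{h}$ ($w{\left(h \right)} = 1 \frac{1}{h} = \frac{1}{h}$)
$X = - \frac{64}{85}$ ($X = \frac{4 \left(4 - 8\right)^{2}}{-85} = 4 \left(-4\right)^{2} \left(- \frac{1}{85}\right) = 4 \cdot 16 \left(- \frac{1}{85}\right) = 64 \left(- \frac{1}{85}\right) = - \frac{64}{85} \approx -0.75294$)
$X w{\left(-1 \right)} + 29 = - \frac{64}{85 \left(-1\right)} + 29 = \left(- \frac{64}{85}\right) \left(-1\right) + 29 = \frac{64}{85} + 29 = \frac{2529}{85}$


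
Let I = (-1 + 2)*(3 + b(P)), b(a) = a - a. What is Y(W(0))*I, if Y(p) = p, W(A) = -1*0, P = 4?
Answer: 0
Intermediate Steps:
W(A) = 0
b(a) = 0
I = 3 (I = (-1 + 2)*(3 + 0) = 1*3 = 3)
Y(W(0))*I = 0*3 = 0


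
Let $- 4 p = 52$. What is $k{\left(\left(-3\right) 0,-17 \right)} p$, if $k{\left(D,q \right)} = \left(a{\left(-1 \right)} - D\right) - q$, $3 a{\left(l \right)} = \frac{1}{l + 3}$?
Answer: $- \frac{1339}{6} \approx -223.17$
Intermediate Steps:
$a{\left(l \right)} = \frac{1}{3 \left(3 + l\right)}$ ($a{\left(l \right)} = \frac{1}{3 \left(l + 3\right)} = \frac{1}{3 \left(3 + l\right)}$)
$p = -13$ ($p = \left(- \frac{1}{4}\right) 52 = -13$)
$k{\left(D,q \right)} = \frac{1}{6} - D - q$ ($k{\left(D,q \right)} = \left(\frac{1}{3 \left(3 - 1\right)} - D\right) - q = \left(\frac{1}{3 \cdot 2} - D\right) - q = \left(\frac{1}{3} \cdot \frac{1}{2} - D\right) - q = \left(\frac{1}{6} - D\right) - q = \frac{1}{6} - D - q$)
$k{\left(\left(-3\right) 0,-17 \right)} p = \left(\frac{1}{6} - \left(-3\right) 0 - -17\right) \left(-13\right) = \left(\frac{1}{6} - 0 + 17\right) \left(-13\right) = \left(\frac{1}{6} + 0 + 17\right) \left(-13\right) = \frac{103}{6} \left(-13\right) = - \frac{1339}{6}$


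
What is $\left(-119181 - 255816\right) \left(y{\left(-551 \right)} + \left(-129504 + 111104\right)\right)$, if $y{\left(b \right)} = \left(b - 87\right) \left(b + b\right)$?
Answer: $-256751445972$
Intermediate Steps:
$y{\left(b \right)} = 2 b \left(-87 + b\right)$ ($y{\left(b \right)} = \left(-87 + b\right) 2 b = 2 b \left(-87 + b\right)$)
$\left(-119181 - 255816\right) \left(y{\left(-551 \right)} + \left(-129504 + 111104\right)\right) = \left(-119181 - 255816\right) \left(2 \left(-551\right) \left(-87 - 551\right) + \left(-129504 + 111104\right)\right) = - 374997 \left(2 \left(-551\right) \left(-638\right) - 18400\right) = - 374997 \left(703076 - 18400\right) = \left(-374997\right) 684676 = -256751445972$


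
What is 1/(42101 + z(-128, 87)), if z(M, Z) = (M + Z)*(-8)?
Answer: 1/42429 ≈ 2.3569e-5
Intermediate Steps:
z(M, Z) = -8*M - 8*Z
1/(42101 + z(-128, 87)) = 1/(42101 + (-8*(-128) - 8*87)) = 1/(42101 + (1024 - 696)) = 1/(42101 + 328) = 1/42429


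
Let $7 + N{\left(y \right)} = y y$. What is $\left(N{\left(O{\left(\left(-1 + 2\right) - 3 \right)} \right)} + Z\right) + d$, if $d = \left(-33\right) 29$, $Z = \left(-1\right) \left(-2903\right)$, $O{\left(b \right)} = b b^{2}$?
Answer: $2003$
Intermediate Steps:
$O{\left(b \right)} = b^{3}$
$N{\left(y \right)} = -7 + y^{2}$ ($N{\left(y \right)} = -7 + y y = -7 + y^{2}$)
$Z = 2903$
$d = -957$
$\left(N{\left(O{\left(\left(-1 + 2\right) - 3 \right)} \right)} + Z\right) + d = \left(\left(-7 + \left(\left(\left(-1 + 2\right) - 3\right)^{3}\right)^{2}\right) + 2903\right) - 957 = \left(\left(-7 + \left(\left(1 - 3\right)^{3}\right)^{2}\right) + 2903\right) - 957 = \left(\left(-7 + \left(\left(-2\right)^{3}\right)^{2}\right) + 2903\right) - 957 = \left(\left(-7 + \left(-8\right)^{2}\right) + 2903\right) - 957 = \left(\left(-7 + 64\right) + 2903\right) - 957 = \left(57 + 2903\right) - 957 = 2960 - 957 = 2003$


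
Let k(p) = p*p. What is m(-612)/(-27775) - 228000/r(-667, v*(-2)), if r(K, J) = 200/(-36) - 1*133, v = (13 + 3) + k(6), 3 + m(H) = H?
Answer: 11399013381/6927085 ≈ 1645.6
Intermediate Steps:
m(H) = -3 + H
k(p) = p²
v = 52 (v = (13 + 3) + 6² = 16 + 36 = 52)
r(K, J) = -1247/9 (r(K, J) = 200*(-1/36) - 133 = -50/9 - 133 = -1247/9)
m(-612)/(-27775) - 228000/r(-667, v*(-2)) = (-3 - 612)/(-27775) - 228000/(-1247/9) = -615*(-1/27775) - 228000*(-9/1247) = 123/5555 + 2052000/1247 = 11399013381/6927085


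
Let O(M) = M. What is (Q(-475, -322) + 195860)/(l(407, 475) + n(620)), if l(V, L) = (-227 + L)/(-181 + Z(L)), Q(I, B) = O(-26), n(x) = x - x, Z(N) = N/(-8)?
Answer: -188294391/992 ≈ -1.8981e+5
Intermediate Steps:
Z(N) = -N/8 (Z(N) = N*(-⅛) = -N/8)
n(x) = 0
Q(I, B) = -26
l(V, L) = (-227 + L)/(-181 - L/8)
(Q(-475, -322) + 195860)/(l(407, 475) + n(620)) = (-26 + 195860)/(8*(227 - 1*475)/(1448 + 475) + 0) = 195834/(8*(227 - 475)/1923 + 0) = 195834/(8*(1/1923)*(-248) + 0) = 195834/(-1984/1923 + 0) = 195834/(-1984/1923) = 195834*(-1923/1984) = -188294391/992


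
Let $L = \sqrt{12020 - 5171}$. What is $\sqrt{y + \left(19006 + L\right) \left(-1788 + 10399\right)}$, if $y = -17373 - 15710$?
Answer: $\sqrt{163627583 + 25833 \sqrt{761}} \approx 12820.0$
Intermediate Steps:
$L = 3 \sqrt{761}$ ($L = \sqrt{6849} = 3 \sqrt{761} \approx 82.759$)
$y = -33083$ ($y = -17373 - 15710 = -33083$)
$\sqrt{y + \left(19006 + L\right) \left(-1788 + 10399\right)} = \sqrt{-33083 + \left(19006 + 3 \sqrt{761}\right) \left(-1788 + 10399\right)} = \sqrt{-33083 + \left(19006 + 3 \sqrt{761}\right) 8611} = \sqrt{-33083 + \left(163660666 + 25833 \sqrt{761}\right)} = \sqrt{163627583 + 25833 \sqrt{761}}$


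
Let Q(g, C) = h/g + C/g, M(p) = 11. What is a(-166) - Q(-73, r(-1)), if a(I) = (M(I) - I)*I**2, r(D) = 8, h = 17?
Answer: 356051101/73 ≈ 4.8774e+6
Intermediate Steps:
Q(g, C) = 17/g + C/g
a(I) = I**2*(11 - I) (a(I) = (11 - I)*I**2 = I**2*(11 - I))
a(-166) - Q(-73, r(-1)) = (-166)**2*(11 - 1*(-166)) - (17 + 8)/(-73) = 27556*(11 + 166) - (-1)*25/73 = 27556*177 - 1*(-25/73) = 4877412 + 25/73 = 356051101/73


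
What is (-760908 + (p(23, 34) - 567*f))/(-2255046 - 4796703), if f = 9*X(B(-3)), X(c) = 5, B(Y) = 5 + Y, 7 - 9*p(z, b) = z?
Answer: 7077823/63465741 ≈ 0.11152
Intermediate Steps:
p(z, b) = 7/9 - z/9
f = 45 (f = 9*5 = 45)
(-760908 + (p(23, 34) - 567*f))/(-2255046 - 4796703) = (-760908 + ((7/9 - 1/9*23) - 567*45))/(-2255046 - 4796703) = (-760908 + ((7/9 - 23/9) - 25515))/(-7051749) = (-760908 + (-16/9 - 25515))*(-1/7051749) = (-760908 - 229651/9)*(-1/7051749) = -7077823/9*(-1/7051749) = 7077823/63465741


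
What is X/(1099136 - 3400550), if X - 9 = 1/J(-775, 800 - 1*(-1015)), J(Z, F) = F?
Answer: -8168/2088533205 ≈ -3.9109e-6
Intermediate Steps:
X = 16336/1815 (X = 9 + 1/(800 - 1*(-1015)) = 9 + 1/(800 + 1015) = 9 + 1/1815 = 16336/1815 ≈ 9.0005)
X/(1099136 - 3400550) = 16336/(1815*(1099136 - 3400550)) = (16336/1815)/(-2301414) = (16336/1815)*(-1/2301414) = -8168/2088533205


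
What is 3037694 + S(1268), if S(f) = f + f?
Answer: 3040230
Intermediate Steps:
S(f) = 2*f
3037694 + S(1268) = 3037694 + 2*1268 = 3037694 + 2536 = 3040230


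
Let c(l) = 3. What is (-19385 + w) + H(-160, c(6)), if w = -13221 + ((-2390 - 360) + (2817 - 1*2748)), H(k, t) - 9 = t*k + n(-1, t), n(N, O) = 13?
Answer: -35745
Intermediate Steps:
H(k, t) = 22 + k*t (H(k, t) = 9 + (t*k + 13) = 9 + (k*t + 13) = 9 + (13 + k*t) = 22 + k*t)
w = -15902 (w = -13221 + (-2750 + (2817 - 2748)) = -13221 + (-2750 + 69) = -13221 - 2681 = -15902)
(-19385 + w) + H(-160, c(6)) = (-19385 - 15902) + (22 - 160*3) = -35287 + (22 - 480) = -35287 - 458 = -35745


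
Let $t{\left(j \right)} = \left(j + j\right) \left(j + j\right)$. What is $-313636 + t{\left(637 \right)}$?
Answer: $1309440$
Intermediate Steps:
$t{\left(j \right)} = 4 j^{2}$ ($t{\left(j \right)} = 2 j 2 j = 4 j^{2}$)
$-313636 + t{\left(637 \right)} = -313636 + 4 \cdot 637^{2} = -313636 + 4 \cdot 405769 = -313636 + 1623076 = 1309440$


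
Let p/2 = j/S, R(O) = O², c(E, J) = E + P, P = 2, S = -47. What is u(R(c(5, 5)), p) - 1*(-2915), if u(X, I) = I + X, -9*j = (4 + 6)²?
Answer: 1253972/423 ≈ 2964.5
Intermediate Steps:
j = -100/9 (j = -(4 + 6)²/9 = -⅑*10² = -⅑*100 = -100/9 ≈ -11.111)
c(E, J) = 2 + E (c(E, J) = E + 2 = 2 + E)
p = 200/423 (p = 2*(-100/9/(-47)) = 2*(-100/9*(-1/47)) = 2*(100/423) = 200/423 ≈ 0.47281)
u(R(c(5, 5)), p) - 1*(-2915) = (200/423 + (2 + 5)²) - 1*(-2915) = (200/423 + 7²) + 2915 = (200/423 + 49) + 2915 = 20927/423 + 2915 = 1253972/423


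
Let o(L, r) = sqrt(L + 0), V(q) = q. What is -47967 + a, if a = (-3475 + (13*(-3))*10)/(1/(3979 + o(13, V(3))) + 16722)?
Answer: -212357998228226751118/4427147308983229 - 3865*sqrt(13)/4427147308983229 ≈ -47967.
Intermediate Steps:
o(L, r) = sqrt(L)
a = -3865/(16722 + 1/(3979 + sqrt(13))) (a = (-3475 + (13*(-3))*10)/(1/(3979 + sqrt(13)) + 16722) = (-3475 - 39*10)/(16722 + 1/(3979 + sqrt(13))) = (-3475 - 390)/(16722 + 1/(3979 + sqrt(13))) = -3865/(16722 + 1/(3979 + sqrt(13))) ≈ -0.23113)
-47967 + a = -47967 + (-1023258228205675/4427147308983229 - 3865*sqrt(13)/4427147308983229) = -212357998228226751118/4427147308983229 - 3865*sqrt(13)/4427147308983229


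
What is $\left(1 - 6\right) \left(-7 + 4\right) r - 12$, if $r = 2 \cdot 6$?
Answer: $168$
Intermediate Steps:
$r = 12$
$\left(1 - 6\right) \left(-7 + 4\right) r - 12 = \left(1 - 6\right) \left(-7 + 4\right) 12 - 12 = \left(-5\right) \left(-3\right) 12 - 12 = 15 \cdot 12 - 12 = 180 - 12 = 168$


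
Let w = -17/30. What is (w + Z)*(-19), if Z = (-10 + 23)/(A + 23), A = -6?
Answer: -1919/510 ≈ -3.7627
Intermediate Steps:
Z = 13/17 (Z = (-10 + 23)/(-6 + 23) = 13/17 ≈ 0.76471)
w = -17/30 (w = -17*1/30 = -17/30 ≈ -0.56667)
(w + Z)*(-19) = (-17/30 + 13/17)*(-19) = (101/510)*(-19) = -1919/510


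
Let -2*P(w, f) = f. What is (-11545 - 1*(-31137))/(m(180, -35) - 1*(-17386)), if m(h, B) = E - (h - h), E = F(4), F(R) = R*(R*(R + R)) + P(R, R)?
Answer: 2449/2189 ≈ 1.1188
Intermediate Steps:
P(w, f) = -f/2
F(R) = 2*R**3 - R/2 (F(R) = R*(R*(R + R)) - R/2 = R*(R*(2*R)) - R/2 = R*(2*R**2) - R/2 = 2*R**3 - R/2)
E = 126 (E = 2*4**3 - 1/2*4 = 2*64 - 2 = 128 - 2 = 126)
m(h, B) = 126 (m(h, B) = 126 - (h - h) = 126 - 1*0 = 126 + 0 = 126)
(-11545 - 1*(-31137))/(m(180, -35) - 1*(-17386)) = (-11545 - 1*(-31137))/(126 - 1*(-17386)) = (-11545 + 31137)/(126 + 17386) = 19592/17512 = 19592*(1/17512) = 2449/2189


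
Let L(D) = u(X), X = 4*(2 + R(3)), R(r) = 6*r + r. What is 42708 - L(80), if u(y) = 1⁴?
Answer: 42707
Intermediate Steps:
R(r) = 7*r
X = 92 (X = 4*(2 + 7*3) = 4*(2 + 21) = 4*23 = 92)
u(y) = 1
L(D) = 1
42708 - L(80) = 42708 - 1*1 = 42708 - 1 = 42707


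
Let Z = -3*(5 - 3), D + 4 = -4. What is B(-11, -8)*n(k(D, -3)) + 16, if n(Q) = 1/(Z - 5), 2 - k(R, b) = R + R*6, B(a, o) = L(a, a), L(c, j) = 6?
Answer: 170/11 ≈ 15.455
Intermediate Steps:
D = -8 (D = -4 - 4 = -8)
B(a, o) = 6
k(R, b) = 2 - 7*R (k(R, b) = 2 - (R + R*6) = 2 - (R + 6*R) = 2 - 7*R)
Z = -6 (Z = -3*2 = -6)
n(Q) = -1/11 (n(Q) = 1/(-6 - 5) = 1/(-11) = -1/11)
B(-11, -8)*n(k(D, -3)) + 16 = 6*(-1/11) + 16 = -6/11 + 16 = 170/11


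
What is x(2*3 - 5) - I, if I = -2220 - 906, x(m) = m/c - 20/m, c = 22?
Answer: 68333/22 ≈ 3106.0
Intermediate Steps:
x(m) = -20/m + m/22 (x(m) = m/22 - 20/m = -20/m + m/22)
I = -3126
x(2*3 - 5) - I = (-20/(2*3 - 5) + (2*3 - 5)/22) - 1*(-3126) = (-20/(6 - 5) + (6 - 5)/22) + 3126 = (-20/1 + (1/22)*1) + 3126 = (-20*1 + 1/22) + 3126 = (-20 + 1/22) + 3126 = -439/22 + 3126 = 68333/22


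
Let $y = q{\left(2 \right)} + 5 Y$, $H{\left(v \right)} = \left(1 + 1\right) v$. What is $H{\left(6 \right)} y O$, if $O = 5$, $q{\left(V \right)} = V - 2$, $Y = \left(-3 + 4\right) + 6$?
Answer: $2100$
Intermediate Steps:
$Y = 7$ ($Y = 1 + 6 = 7$)
$q{\left(V \right)} = -2 + V$
$H{\left(v \right)} = 2 v$
$y = 35$ ($y = \left(-2 + 2\right) + 5 \cdot 7 = 0 + 35 = 35$)
$H{\left(6 \right)} y O = 2 \cdot 6 \cdot 35 \cdot 5 = 12 \cdot 35 \cdot 5 = 420 \cdot 5 = 2100$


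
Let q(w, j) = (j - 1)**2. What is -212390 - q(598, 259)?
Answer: -278954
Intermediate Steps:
q(w, j) = (-1 + j)**2
-212390 - q(598, 259) = -212390 - (-1 + 259)**2 = -212390 - 1*258**2 = -212390 - 1*66564 = -212390 - 66564 = -278954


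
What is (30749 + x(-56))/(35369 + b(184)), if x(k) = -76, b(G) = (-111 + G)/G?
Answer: 5643832/6507969 ≈ 0.86722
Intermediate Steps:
b(G) = (-111 + G)/G
(30749 + x(-56))/(35369 + b(184)) = (30749 - 76)/(35369 + (-111 + 184)/184) = 30673/(35369 + (1/184)*73) = 30673/(35369 + 73/184) = 30673/(6507969/184) = 30673*(184/6507969) = 5643832/6507969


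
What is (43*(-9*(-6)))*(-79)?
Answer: -183438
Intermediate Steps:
(43*(-9*(-6)))*(-79) = (43*54)*(-79) = 2322*(-79) = -183438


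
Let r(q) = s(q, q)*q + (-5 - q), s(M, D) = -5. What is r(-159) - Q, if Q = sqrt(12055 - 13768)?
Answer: 949 - I*sqrt(1713) ≈ 949.0 - 41.388*I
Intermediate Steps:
r(q) = -5 - 6*q (r(q) = -5*q + (-5 - q) = -5 - 6*q)
Q = I*sqrt(1713) (Q = sqrt(-1713) = I*sqrt(1713) ≈ 41.388*I)
r(-159) - Q = (-5 - 6*(-159)) - I*sqrt(1713) = (-5 + 954) - I*sqrt(1713) = 949 - I*sqrt(1713)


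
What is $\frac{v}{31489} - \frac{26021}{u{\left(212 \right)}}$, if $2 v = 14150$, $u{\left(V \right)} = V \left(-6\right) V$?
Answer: $\frac{2727248069}{8491449696} \approx 0.32118$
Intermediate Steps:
$u{\left(V \right)} = - 6 V^{2}$ ($u{\left(V \right)} = - 6 V V = - 6 V^{2}$)
$v = 7075$ ($v = \frac{1}{2} \cdot 14150 = 7075$)
$\frac{v}{31489} - \frac{26021}{u{\left(212 \right)}} = \frac{7075}{31489} - \frac{26021}{\left(-6\right) 212^{2}} = 7075 \cdot \frac{1}{31489} - \frac{26021}{\left(-6\right) 44944} = \frac{7075}{31489} - \frac{26021}{-269664} = \frac{7075}{31489} - - \frac{26021}{269664} = \frac{7075}{31489} + \frac{26021}{269664} = \frac{2727248069}{8491449696}$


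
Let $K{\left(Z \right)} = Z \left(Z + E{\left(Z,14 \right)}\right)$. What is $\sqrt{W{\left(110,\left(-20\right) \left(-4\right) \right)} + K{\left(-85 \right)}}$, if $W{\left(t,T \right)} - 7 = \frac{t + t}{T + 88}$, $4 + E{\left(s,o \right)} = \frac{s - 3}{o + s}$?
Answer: $\frac{\sqrt{66407496918}}{2982} \approx 86.417$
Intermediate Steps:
$E{\left(s,o \right)} = -4 + \frac{-3 + s}{o + s}$ ($E{\left(s,o \right)} = -4 + \frac{s - 3}{o + s} = -4 + \frac{-3 + s}{o + s}$)
$W{\left(t,T \right)} = 7 + \frac{2 t}{88 + T}$ ($W{\left(t,T \right)} = 7 + \frac{t + t}{T + 88} = 7 + \frac{2 t}{88 + T}$)
$K{\left(Z \right)} = Z \left(Z + \frac{-59 - 3 Z}{14 + Z}\right)$ ($K{\left(Z \right)} = Z \left(Z + \frac{-3 - 56 - 3 Z}{14 + Z}\right) = Z \left(Z + \frac{-59 - 3 Z}{14 + Z}\right)$)
$\sqrt{W{\left(110,\left(-20\right) \left(-4\right) \right)} + K{\left(-85 \right)}} = \sqrt{\frac{616 + 2 \cdot 110 + 7 \left(\left(-20\right) \left(-4\right)\right)}{88 - -80} - \frac{85 \left(-59 + \left(-85\right)^{2} + 11 \left(-85\right)\right)}{14 - 85}} = \sqrt{\frac{616 + 220 + 7 \cdot 80}{88 + 80} - \frac{85 \left(-59 + 7225 - 935\right)}{-71}} = \sqrt{\frac{616 + 220 + 560}{168} - \left(- \frac{85}{71}\right) 6231} = \sqrt{\frac{1}{168} \cdot 1396 + \frac{529635}{71}} = \sqrt{\frac{349}{42} + \frac{529635}{71}} = \sqrt{\frac{22269449}{2982}} = \frac{\sqrt{66407496918}}{2982}$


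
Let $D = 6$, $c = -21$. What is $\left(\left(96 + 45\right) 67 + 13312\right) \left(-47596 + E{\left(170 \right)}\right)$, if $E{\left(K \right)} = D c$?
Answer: $-1086104998$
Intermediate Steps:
$E{\left(K \right)} = -126$ ($E{\left(K \right)} = 6 \left(-21\right) = -126$)
$\left(\left(96 + 45\right) 67 + 13312\right) \left(-47596 + E{\left(170 \right)}\right) = \left(\left(96 + 45\right) 67 + 13312\right) \left(-47596 - 126\right) = \left(141 \cdot 67 + 13312\right) \left(-47722\right) = \left(9447 + 13312\right) \left(-47722\right) = 22759 \left(-47722\right) = -1086104998$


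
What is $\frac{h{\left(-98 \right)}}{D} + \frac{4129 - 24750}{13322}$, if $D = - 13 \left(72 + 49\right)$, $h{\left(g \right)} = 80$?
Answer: $- \frac{33502593}{20955506} \approx -1.5987$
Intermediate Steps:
$D = -1573$ ($D = \left(-13\right) 121 = -1573$)
$\frac{h{\left(-98 \right)}}{D} + \frac{4129 - 24750}{13322} = \frac{80}{-1573} + \frac{4129 - 24750}{13322} = 80 \left(- \frac{1}{1573}\right) + \left(4129 - 24750\right) \frac{1}{13322} = - \frac{80}{1573} - \frac{20621}{13322} = - \frac{33502593}{20955506}$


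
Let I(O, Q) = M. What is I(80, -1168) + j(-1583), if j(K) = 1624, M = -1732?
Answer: -108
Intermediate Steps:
I(O, Q) = -1732
I(80, -1168) + j(-1583) = -1732 + 1624 = -108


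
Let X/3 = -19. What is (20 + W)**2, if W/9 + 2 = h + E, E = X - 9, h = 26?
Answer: 128164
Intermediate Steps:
X = -57 (X = 3*(-19) = -57)
E = -66 (E = -57 - 9 = -66)
W = -378 (W = -18 + 9*(26 - 66) = -18 + 9*(-40) = -18 - 360 = -378)
(20 + W)**2 = (20 - 378)**2 = (-358)**2 = 128164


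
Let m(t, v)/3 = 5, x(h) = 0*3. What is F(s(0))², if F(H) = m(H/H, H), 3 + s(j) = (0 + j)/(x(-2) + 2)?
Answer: 225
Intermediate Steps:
x(h) = 0
m(t, v) = 15 (m(t, v) = 3*5 = 15)
s(j) = -3 + j/2 (s(j) = -3 + (0 + j)/(0 + 2) = -3 + j/2)
F(H) = 15
F(s(0))² = 15² = 225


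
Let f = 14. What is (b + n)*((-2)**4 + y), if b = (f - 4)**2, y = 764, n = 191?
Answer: 226980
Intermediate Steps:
b = 100 (b = (14 - 4)**2 = 10**2 = 100)
(b + n)*((-2)**4 + y) = (100 + 191)*((-2)**4 + 764) = 291*(16 + 764) = 291*780 = 226980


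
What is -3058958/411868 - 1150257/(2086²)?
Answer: -3446122913861/448050191932 ≈ -7.6914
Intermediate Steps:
-3058958/411868 - 1150257/(2086²) = -3058958*1/411868 - 1150257/4351396 = -1529479/205934 - 1150257*1/4351396 = -1529479/205934 - 1150257/4351396 = -3446122913861/448050191932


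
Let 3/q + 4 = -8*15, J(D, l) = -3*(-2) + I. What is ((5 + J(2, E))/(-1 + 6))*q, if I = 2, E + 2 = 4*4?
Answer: -39/620 ≈ -0.062903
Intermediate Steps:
E = 14 (E = -2 + 4*4 = -2 + 16 = 14)
J(D, l) = 8 (J(D, l) = -3*(-2) + 2 = 6 + 2 = 8)
q = -3/124 (q = 3/(-4 - 8*15) = 3/(-4 - 120) = 3/(-124) = 3*(-1/124) = -3/124 ≈ -0.024194)
((5 + J(2, E))/(-1 + 6))*q = ((5 + 8)/(-1 + 6))*(-3/124) = (13/5)*(-3/124) = -39/620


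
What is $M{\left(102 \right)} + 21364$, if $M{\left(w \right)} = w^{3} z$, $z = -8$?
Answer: $-8468300$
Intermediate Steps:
$M{\left(w \right)} = - 8 w^{3}$ ($M{\left(w \right)} = w^{3} \left(-8\right) = - 8 w^{3}$)
$M{\left(102 \right)} + 21364 = - 8 \cdot 102^{3} + 21364 = \left(-8\right) 1061208 + 21364 = -8489664 + 21364 = -8468300$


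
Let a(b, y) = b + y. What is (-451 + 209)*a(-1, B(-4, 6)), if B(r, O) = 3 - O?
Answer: 968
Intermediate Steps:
(-451 + 209)*a(-1, B(-4, 6)) = (-451 + 209)*(-1 + (3 - 1*6)) = -242*(-1 + (3 - 6)) = -242*(-1 - 3) = -242*(-4) = 968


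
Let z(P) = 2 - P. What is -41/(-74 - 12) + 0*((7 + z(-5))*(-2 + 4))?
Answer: 41/86 ≈ 0.47674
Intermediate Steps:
-41/(-74 - 12) + 0*((7 + z(-5))*(-2 + 4)) = -41/(-74 - 12) + 0*((7 + (2 - 1*(-5)))*(-2 + 4)) = -41/(-86) + 0*((7 + (2 + 5))*2) = -1/86*(-41) + 0*((7 + 7)*2) = 41/86 + 0*(14*2) = 41/86 + 0*28 = 41/86 + 0 = 41/86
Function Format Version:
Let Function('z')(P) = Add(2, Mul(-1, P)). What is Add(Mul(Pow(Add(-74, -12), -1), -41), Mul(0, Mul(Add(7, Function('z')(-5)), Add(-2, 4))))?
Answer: Rational(41, 86) ≈ 0.47674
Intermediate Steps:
Add(Mul(Pow(Add(-74, -12), -1), -41), Mul(0, Mul(Add(7, Function('z')(-5)), Add(-2, 4)))) = Add(Mul(Pow(Add(-74, -12), -1), -41), Mul(0, Mul(Add(7, Add(2, Mul(-1, -5))), Add(-2, 4)))) = Add(Mul(Pow(-86, -1), -41), Mul(0, Mul(Add(7, Add(2, 5)), 2))) = Add(Mul(Rational(-1, 86), -41), Mul(0, Mul(Add(7, 7), 2))) = Add(Rational(41, 86), Mul(0, Mul(14, 2))) = Add(Rational(41, 86), Mul(0, 28)) = Add(Rational(41, 86), 0) = Rational(41, 86)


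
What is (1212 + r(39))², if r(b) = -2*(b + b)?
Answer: 1115136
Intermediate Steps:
r(b) = -4*b
(1212 + r(39))² = (1212 - 4*39)² = (1212 - 156)² = 1056² = 1115136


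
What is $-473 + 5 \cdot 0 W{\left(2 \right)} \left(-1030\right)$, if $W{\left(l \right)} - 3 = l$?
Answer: $-473$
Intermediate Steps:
$W{\left(l \right)} = 3 + l$
$-473 + 5 \cdot 0 W{\left(2 \right)} \left(-1030\right) = -473 + 5 \cdot 0 \left(3 + 2\right) \left(-1030\right) = -473 + 0 \cdot 5 \left(-1030\right) = -473 + 0 \left(-1030\right) = -473 + 0 = -473$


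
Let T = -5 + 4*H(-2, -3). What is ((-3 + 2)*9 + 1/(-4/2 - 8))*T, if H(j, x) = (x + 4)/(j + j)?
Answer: 273/5 ≈ 54.600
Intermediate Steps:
H(j, x) = (4 + x)/(2*j) (H(j, x) = (4 + x)/((2*j)) = (4 + x)*(1/(2*j)) = (4 + x)/(2*j))
T = -6 (T = -5 + 4*((½)*(4 - 3)/(-2)) = -5 + 4*((½)*(-½)*1) = -5 + 4*(-¼) = -5 - 1 = -6)
((-3 + 2)*9 + 1/(-4/2 - 8))*T = ((-3 + 2)*9 + 1/(-4/2 - 8))*(-6) = (-1*9 + 1/(-4*½ - 8))*(-6) = (-9 + 1/(-2 - 8))*(-6) = (-9 + 1/(-10))*(-6) = (-9 - ⅒)*(-6) = -91/10*(-6) = 273/5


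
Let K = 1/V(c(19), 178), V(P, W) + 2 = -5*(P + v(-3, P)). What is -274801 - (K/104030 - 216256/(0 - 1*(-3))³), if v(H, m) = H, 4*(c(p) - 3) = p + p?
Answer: -4121516768212/15448455 ≈ -2.6679e+5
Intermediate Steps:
c(p) = 3 + p/2 (c(p) = 3 + (p + p)/4 = 3 + (2*p)/4 = 3 + p/2)
V(P, W) = 13 - 5*P (V(P, W) = -2 - 5*(P - 3) = -2 - 5*(-3 + P) = -2 + (15 - 5*P) = 13 - 5*P)
K = -2/99 (K = 1/(13 - 5*(3 + (½)*19)) = 1/(13 - 5*(3 + 19/2)) = 1/(13 - 5*25/2) = 1/(13 - 125/2) = 1/(-99/2) = -2/99 ≈ -0.020202)
-274801 - (K/104030 - 216256/(0 - 1*(-3))³) = -274801 - (-2/99/104030 - 216256/(0 - 1*(-3))³) = -274801 - (-2/99*1/104030 - 216256/(0 + 3)³) = -274801 - (-1/5149485 - 216256/(3³)) = -274801 - (-1/5149485 - 216256/27) = -274801 - 1*(-123734114243/15448455) = -274801 + 123734114243/15448455 = -4121516768212/15448455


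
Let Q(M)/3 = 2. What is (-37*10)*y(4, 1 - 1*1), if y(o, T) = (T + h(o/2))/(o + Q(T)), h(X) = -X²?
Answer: 148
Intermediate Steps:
Q(M) = 6 (Q(M) = 3*2 = 6)
y(o, T) = (T - o²/4)/(6 + o) (y(o, T) = (T - (o/2)²)/(o + 6) = (T - (o*(½))²)/(6 + o) = (T - (o/2)²)/(6 + o) = (T - o²/4)/(6 + o))
(-37*10)*y(4, 1 - 1*1) = (-37*10)*(((1 - 1*1) - ¼*4²)/(6 + 4)) = -370*((1 - 1) - ¼*16)/10 = -37*(0 - 4) = -37*(-4) = -370*(-⅖) = 148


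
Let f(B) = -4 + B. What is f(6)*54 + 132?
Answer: 240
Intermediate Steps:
f(6)*54 + 132 = (-4 + 6)*54 + 132 = 2*54 + 132 = 108 + 132 = 240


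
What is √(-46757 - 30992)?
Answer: I*√77749 ≈ 278.83*I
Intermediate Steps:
√(-46757 - 30992) = √(-77749) = I*√77749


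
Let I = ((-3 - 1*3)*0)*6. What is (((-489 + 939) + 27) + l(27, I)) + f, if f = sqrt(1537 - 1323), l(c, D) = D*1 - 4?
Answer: 473 + sqrt(214) ≈ 487.63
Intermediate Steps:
I = 0 (I = ((-3 - 3)*0)*6 = -6*0*6 = 0*6 = 0)
l(c, D) = -4 + D (l(c, D) = D - 4 = -4 + D)
f = sqrt(214) ≈ 14.629
(((-489 + 939) + 27) + l(27, I)) + f = (((-489 + 939) + 27) + (-4 + 0)) + sqrt(214) = ((450 + 27) - 4) + sqrt(214) = (477 - 4) + sqrt(214) = 473 + sqrt(214)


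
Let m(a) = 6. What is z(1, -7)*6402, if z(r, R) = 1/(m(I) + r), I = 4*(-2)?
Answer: 6402/7 ≈ 914.57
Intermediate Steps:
I = -8
z(r, R) = 1/(6 + r)
z(1, -7)*6402 = 6402/(6 + 1) = 6402/7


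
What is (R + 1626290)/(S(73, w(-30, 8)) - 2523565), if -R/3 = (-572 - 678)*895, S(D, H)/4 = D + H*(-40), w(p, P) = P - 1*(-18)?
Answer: -4982540/2527433 ≈ -1.9714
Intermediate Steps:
w(p, P) = 18 + P (w(p, P) = P + 18 = 18 + P)
S(D, H) = -160*H + 4*D (S(D, H) = 4*(D + H*(-40)) = 4*(D - 40*H) = -160*H + 4*D)
R = 3356250 (R = -3*(-572 - 678)*895 = -(-3750)*895 = -3*(-1118750) = 3356250)
(R + 1626290)/(S(73, w(-30, 8)) - 2523565) = (3356250 + 1626290)/((-160*(18 + 8) + 4*73) - 2523565) = 4982540/((-160*26 + 292) - 2523565) = 4982540/((-4160 + 292) - 2523565) = 4982540/(-3868 - 2523565) = 4982540/(-2527433) = 4982540*(-1/2527433) = -4982540/2527433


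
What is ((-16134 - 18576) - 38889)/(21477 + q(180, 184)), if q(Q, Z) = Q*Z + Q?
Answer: -24533/18259 ≈ -1.3436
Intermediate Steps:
q(Q, Z) = Q + Q*Z
((-16134 - 18576) - 38889)/(21477 + q(180, 184)) = ((-16134 - 18576) - 38889)/(21477 + 180*(1 + 184)) = (-34710 - 38889)/(21477 + 180*185) = -73599/(21477 + 33300) = -73599/54777 = -73599*1/54777 = -24533/18259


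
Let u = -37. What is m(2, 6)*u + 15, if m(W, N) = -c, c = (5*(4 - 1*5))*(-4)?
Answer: 755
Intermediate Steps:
c = 20 (c = (5*(4 - 5))*(-4) = (5*(-1))*(-4) = -5*(-4) = 20)
m(W, N) = -20 (m(W, N) = -1*20 = -20)
m(2, 6)*u + 15 = -20*(-37) + 15 = 740 + 15 = 755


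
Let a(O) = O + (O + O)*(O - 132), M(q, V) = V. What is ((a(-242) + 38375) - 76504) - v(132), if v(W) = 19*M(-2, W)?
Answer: 140137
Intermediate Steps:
a(O) = O + 2*O*(-132 + O) (a(O) = O + (2*O)*(-132 + O) = O + 2*O*(-132 + O))
v(W) = 19*W
((a(-242) + 38375) - 76504) - v(132) = ((-242*(-263 + 2*(-242)) + 38375) - 76504) - 19*132 = ((-242*(-263 - 484) + 38375) - 76504) - 1*2508 = ((-242*(-747) + 38375) - 76504) - 2508 = ((180774 + 38375) - 76504) - 2508 = (219149 - 76504) - 2508 = 142645 - 2508 = 140137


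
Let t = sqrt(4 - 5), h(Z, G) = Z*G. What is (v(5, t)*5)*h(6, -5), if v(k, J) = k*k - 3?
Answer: -3300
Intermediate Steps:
h(Z, G) = G*Z
t = I (t = sqrt(-1) = I ≈ 1.0*I)
v(k, J) = -3 + k**2 (v(k, J) = k**2 - 3 = -3 + k**2)
(v(5, t)*5)*h(6, -5) = ((-3 + 5**2)*5)*(-5*6) = ((-3 + 25)*5)*(-30) = (22*5)*(-30) = 110*(-30) = -3300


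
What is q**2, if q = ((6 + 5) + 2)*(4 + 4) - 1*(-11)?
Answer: 13225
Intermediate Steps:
q = 115 (q = (11 + 2)*8 + 11 = 13*8 + 11 = 104 + 11 = 115)
q**2 = 115**2 = 13225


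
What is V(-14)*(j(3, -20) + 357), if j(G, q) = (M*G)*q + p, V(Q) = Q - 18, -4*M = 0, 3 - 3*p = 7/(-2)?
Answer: -34480/3 ≈ -11493.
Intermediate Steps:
p = 13/6 (p = 1 - 7/(3*(-2)) = 1 - 7*(-1)/(3*2) = 1 - 1/3*(-7/2) = 1 + 7/6 = 13/6 ≈ 2.1667)
M = 0 (M = -1/4*0 = 0)
V(Q) = -18 + Q
j(G, q) = 13/6 (j(G, q) = (0*G)*q + 13/6 = 0*q + 13/6 = 0 + 13/6 = 13/6)
V(-14)*(j(3, -20) + 357) = (-18 - 14)*(13/6 + 357) = -32*2155/6 = -34480/3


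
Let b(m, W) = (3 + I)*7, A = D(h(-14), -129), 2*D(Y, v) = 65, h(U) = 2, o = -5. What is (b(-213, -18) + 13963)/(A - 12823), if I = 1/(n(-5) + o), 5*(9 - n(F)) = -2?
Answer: -102561/93797 ≈ -1.0934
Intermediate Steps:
n(F) = 47/5 (n(F) = 9 - 1/5*(-2) = 9 + 2/5 = 47/5)
D(Y, v) = 65/2 (D(Y, v) = (1/2)*65 = 65/2)
A = 65/2 ≈ 32.500
I = 5/22 (I = 1/(47/5 - 5) = 1/(22/5) = 5/22 ≈ 0.22727)
b(m, W) = 497/22 (b(m, W) = (3 + 5/22)*7 = (71/22)*7 = 497/22)
(b(-213, -18) + 13963)/(A - 12823) = (497/22 + 13963)/(65/2 - 12823) = 307683/(22*(-25581/2)) = (307683/22)*(-2/25581) = -102561/93797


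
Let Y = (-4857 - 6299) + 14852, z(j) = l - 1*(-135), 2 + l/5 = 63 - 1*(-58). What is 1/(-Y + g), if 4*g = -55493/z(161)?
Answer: -2920/10847813 ≈ -0.00026918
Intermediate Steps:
l = 595 (l = -10 + 5*(63 - 1*(-58)) = -10 + 5*(63 + 58) = -10 + 5*121 = -10 + 605 = 595)
z(j) = 730 (z(j) = 595 - 1*(-135) = 595 + 135 = 730)
Y = 3696 (Y = -11156 + 14852 = 3696)
g = -55493/2920 (g = (-55493/730)/4 = (-55493*1/730)/4 = (1/4)*(-55493/730) = -55493/2920 ≈ -19.004)
1/(-Y + g) = 1/(-1*3696 - 55493/2920) = 1/(-3696 - 55493/2920) = 1/(-10847813/2920) = -2920/10847813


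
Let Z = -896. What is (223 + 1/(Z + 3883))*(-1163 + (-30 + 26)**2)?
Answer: -764018994/2987 ≈ -2.5578e+5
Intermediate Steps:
(223 + 1/(Z + 3883))*(-1163 + (-30 + 26)**2) = (223 + 1/(-896 + 3883))*(-1163 + (-30 + 26)**2) = (223 + 1/2987)*(-1163 + (-4)**2) = (223 + 1/2987)*(-1163 + 16) = (666102/2987)*(-1147) = -764018994/2987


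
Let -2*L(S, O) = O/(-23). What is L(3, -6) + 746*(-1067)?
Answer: -18307589/23 ≈ -7.9598e+5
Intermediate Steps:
L(S, O) = O/46 (L(S, O) = -O/(2*(-23)) = -O*(-1)/(2*23) = -(-1)*O/46 = O/46)
L(3, -6) + 746*(-1067) = (1/46)*(-6) + 746*(-1067) = -3/23 - 795982 = -18307589/23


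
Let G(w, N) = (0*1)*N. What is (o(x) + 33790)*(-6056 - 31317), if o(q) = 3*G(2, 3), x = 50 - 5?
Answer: -1262833670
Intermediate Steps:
x = 45
G(w, N) = 0 (G(w, N) = 0*N = 0)
o(q) = 0 (o(q) = 3*0 = 0)
(o(x) + 33790)*(-6056 - 31317) = (0 + 33790)*(-6056 - 31317) = 33790*(-37373) = -1262833670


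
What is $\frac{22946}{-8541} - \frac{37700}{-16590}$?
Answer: $- \frac{1955948}{4723173} \approx -0.41412$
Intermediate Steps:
$\frac{22946}{-8541} - \frac{37700}{-16590} = 22946 \left(- \frac{1}{8541}\right) - - \frac{3770}{1659} = - \frac{22946}{8541} + \frac{3770}{1659} = - \frac{1955948}{4723173}$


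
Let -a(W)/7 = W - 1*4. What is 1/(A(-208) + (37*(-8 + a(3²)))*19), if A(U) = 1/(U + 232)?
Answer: -24/725495 ≈ -3.3081e-5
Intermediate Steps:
a(W) = 28 - 7*W (a(W) = -7*(W - 1*4) = -7*(W - 4) = -7*(-4 + W) = 28 - 7*W)
A(U) = 1/(232 + U)
1/(A(-208) + (37*(-8 + a(3²)))*19) = 1/(1/(232 - 208) + (37*(-8 + (28 - 7*3²)))*19) = 1/(1/24 + (37*(-8 + (28 - 7*9)))*19) = 1/(1/24 + (37*(-8 + (28 - 63)))*19) = 1/(1/24 + (37*(-8 - 35))*19) = 1/(1/24 + (37*(-43))*19) = 1/(1/24 - 1591*19) = 1/(1/24 - 30229) = 1/(-725495/24) = -24/725495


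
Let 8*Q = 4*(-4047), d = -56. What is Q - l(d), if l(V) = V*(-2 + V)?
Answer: -10543/2 ≈ -5271.5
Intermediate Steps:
Q = -4047/2 (Q = (4*(-4047))/8 = (⅛)*(-16188) = -4047/2 ≈ -2023.5)
Q - l(d) = -4047/2 - (-56)*(-2 - 56) = -4047/2 - (-56)*(-58) = -4047/2 - 1*3248 = -4047/2 - 3248 = -10543/2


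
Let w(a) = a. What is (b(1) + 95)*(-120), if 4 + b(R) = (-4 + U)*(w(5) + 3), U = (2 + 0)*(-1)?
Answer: -5160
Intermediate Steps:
U = -2 (U = 2*(-1) = -2)
b(R) = -52 (b(R) = -4 + (-4 - 2)*(5 + 3) = -4 - 6*8 = -4 - 48 = -52)
(b(1) + 95)*(-120) = (-52 + 95)*(-120) = 43*(-120) = -5160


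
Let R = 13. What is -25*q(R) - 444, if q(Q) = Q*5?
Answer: -2069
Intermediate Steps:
q(Q) = 5*Q
-25*q(R) - 444 = -125*13 - 444 = -25*65 - 444 = -1625 - 444 = -2069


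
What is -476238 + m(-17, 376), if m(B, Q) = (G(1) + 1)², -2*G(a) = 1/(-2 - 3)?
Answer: -47623679/100 ≈ -4.7624e+5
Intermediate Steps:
G(a) = ⅒ (G(a) = -1/(2*(-2 - 3)) = -½/(-5) = -½*(-⅕) = ⅒)
m(B, Q) = 121/100 (m(B, Q) = (⅒ + 1)² = (11/10)² = 121/100)
-476238 + m(-17, 376) = -476238 + 121/100 = -47623679/100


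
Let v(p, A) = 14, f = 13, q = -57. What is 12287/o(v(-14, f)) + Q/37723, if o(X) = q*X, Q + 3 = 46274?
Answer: -60939749/4300422 ≈ -14.171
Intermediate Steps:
Q = 46271 (Q = -3 + 46274 = 46271)
o(X) = -57*X
12287/o(v(-14, f)) + Q/37723 = 12287/((-57*14)) + 46271/37723 = 12287/(-798) + 46271*(1/37723) = 12287*(-1/798) + 46271/37723 = -12287/798 + 46271/37723 = -60939749/4300422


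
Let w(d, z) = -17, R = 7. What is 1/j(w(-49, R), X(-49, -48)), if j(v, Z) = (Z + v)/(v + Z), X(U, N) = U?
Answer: 1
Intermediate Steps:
j(v, Z) = 1 (j(v, Z) = (Z + v)/(Z + v) = 1)
1/j(w(-49, R), X(-49, -48)) = 1/1 = 1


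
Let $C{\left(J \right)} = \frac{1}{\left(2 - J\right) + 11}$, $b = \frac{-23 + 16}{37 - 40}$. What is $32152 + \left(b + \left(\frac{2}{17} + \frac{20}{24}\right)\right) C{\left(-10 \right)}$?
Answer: $\frac{75428927}{2346} \approx 32152.0$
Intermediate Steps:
$b = \frac{7}{3}$ ($b = - \frac{7}{-3} = \left(-7\right) \left(- \frac{1}{3}\right) = \frac{7}{3} \approx 2.3333$)
$C{\left(J \right)} = \frac{1}{13 - J}$
$32152 + \left(b + \left(\frac{2}{17} + \frac{20}{24}\right)\right) C{\left(-10 \right)} = 32152 + \left(\frac{7}{3} + \left(\frac{2}{17} + \frac{20}{24}\right)\right) \left(- \frac{1}{-13 - 10}\right) = 32152 + \left(\frac{7}{3} + \left(2 \cdot \frac{1}{17} + 20 \cdot \frac{1}{24}\right)\right) \left(- \frac{1}{-23}\right) = 32152 + \left(\frac{7}{3} + \left(\frac{2}{17} + \frac{5}{6}\right)\right) \left(\left(-1\right) \left(- \frac{1}{23}\right)\right) = 32152 + \left(\frac{7}{3} + \frac{97}{102}\right) \frac{1}{23} = 32152 + \frac{335}{102} \cdot \frac{1}{23} = 32152 + \frac{335}{2346} = \frac{75428927}{2346}$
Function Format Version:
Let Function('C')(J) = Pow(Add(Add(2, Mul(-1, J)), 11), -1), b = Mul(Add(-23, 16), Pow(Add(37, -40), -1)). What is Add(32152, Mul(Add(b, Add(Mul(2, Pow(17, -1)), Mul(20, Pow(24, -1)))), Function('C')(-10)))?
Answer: Rational(75428927, 2346) ≈ 32152.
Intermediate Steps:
b = Rational(7, 3) (b = Mul(-7, Pow(-3, -1)) = Mul(-7, Rational(-1, 3)) = Rational(7, 3) ≈ 2.3333)
Function('C')(J) = Pow(Add(13, Mul(-1, J)), -1)
Add(32152, Mul(Add(b, Add(Mul(2, Pow(17, -1)), Mul(20, Pow(24, -1)))), Function('C')(-10))) = Add(32152, Mul(Add(Rational(7, 3), Add(Mul(2, Pow(17, -1)), Mul(20, Pow(24, -1)))), Mul(-1, Pow(Add(-13, -10), -1)))) = Add(32152, Mul(Add(Rational(7, 3), Add(Mul(2, Rational(1, 17)), Mul(20, Rational(1, 24)))), Mul(-1, Pow(-23, -1)))) = Add(32152, Mul(Add(Rational(7, 3), Add(Rational(2, 17), Rational(5, 6))), Mul(-1, Rational(-1, 23)))) = Add(32152, Mul(Add(Rational(7, 3), Rational(97, 102)), Rational(1, 23))) = Add(32152, Mul(Rational(335, 102), Rational(1, 23))) = Add(32152, Rational(335, 2346)) = Rational(75428927, 2346)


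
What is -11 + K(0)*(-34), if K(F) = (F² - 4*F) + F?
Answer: -11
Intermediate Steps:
K(F) = F² - 3*F
-11 + K(0)*(-34) = -11 + (0*(-3 + 0))*(-34) = -11 + (0*(-3))*(-34) = -11 + 0*(-34) = -11 + 0 = -11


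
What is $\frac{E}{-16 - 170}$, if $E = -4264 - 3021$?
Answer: $\frac{235}{6} \approx 39.167$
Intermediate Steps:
$E = -7285$
$\frac{E}{-16 - 170} = - \frac{7285}{-16 - 170} = - \frac{7285}{-186} = \left(-7285\right) \left(- \frac{1}{186}\right) = \frac{235}{6}$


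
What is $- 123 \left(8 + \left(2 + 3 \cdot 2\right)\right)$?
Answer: $-1968$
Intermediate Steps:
$- 123 \left(8 + \left(2 + 3 \cdot 2\right)\right) = - 123 \left(8 + \left(2 + 6\right)\right) = - 123 \left(8 + 8\right) = \left(-123\right) 16 = -1968$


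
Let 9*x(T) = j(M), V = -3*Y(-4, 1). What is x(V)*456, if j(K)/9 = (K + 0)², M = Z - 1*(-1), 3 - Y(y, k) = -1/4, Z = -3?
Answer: 1824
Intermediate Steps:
Y(y, k) = 13/4 (Y(y, k) = 3 - (-1)/4 = 3 - 1*(-¼) = 3 + ¼ = 13/4)
M = -2 (M = -3 - 1*(-1) = -3 + 1 = -2)
V = -39/4 (V = -3*13/4 = -39/4 ≈ -9.7500)
j(K) = 9*K² (j(K) = 9*(K + 0)² = 9*K²)
x(T) = 4 (x(T) = (9*(-2)²)/9 = (9*4)/9 = (⅑)*36 = 4)
x(V)*456 = 4*456 = 1824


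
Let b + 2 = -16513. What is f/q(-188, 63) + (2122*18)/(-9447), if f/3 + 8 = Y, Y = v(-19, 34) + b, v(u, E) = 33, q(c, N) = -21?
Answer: 51837886/22043 ≈ 2351.7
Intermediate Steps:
b = -16515 (b = -2 - 16513 = -16515)
Y = -16482 (Y = 33 - 16515 = -16482)
f = -49470 (f = -24 + 3*(-16482) = -24 - 49446 = -49470)
f/q(-188, 63) + (2122*18)/(-9447) = -49470/(-21) + (2122*18)/(-9447) = -49470*(-1/21) + 38196*(-1/9447) = 16490/7 - 12732/3149 = 51837886/22043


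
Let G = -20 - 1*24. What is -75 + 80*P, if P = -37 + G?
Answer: -6555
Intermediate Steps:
G = -44 (G = -20 - 24 = -44)
P = -81 (P = -37 - 44 = -81)
-75 + 80*P = -75 + 80*(-81) = -75 - 6480 = -6555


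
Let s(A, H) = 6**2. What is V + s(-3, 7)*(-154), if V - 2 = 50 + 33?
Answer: -5459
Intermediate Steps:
s(A, H) = 36
V = 85 (V = 2 + (50 + 33) = 2 + 83 = 85)
V + s(-3, 7)*(-154) = 85 + 36*(-154) = 85 - 5544 = -5459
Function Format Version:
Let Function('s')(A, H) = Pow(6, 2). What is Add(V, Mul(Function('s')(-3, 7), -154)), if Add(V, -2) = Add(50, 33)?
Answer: -5459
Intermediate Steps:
Function('s')(A, H) = 36
V = 85 (V = Add(2, Add(50, 33)) = Add(2, 83) = 85)
Add(V, Mul(Function('s')(-3, 7), -154)) = Add(85, Mul(36, -154)) = Add(85, -5544) = -5459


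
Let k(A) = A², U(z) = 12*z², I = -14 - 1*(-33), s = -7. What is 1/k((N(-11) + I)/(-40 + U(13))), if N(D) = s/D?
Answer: 29888089/2916 ≈ 10250.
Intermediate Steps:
N(D) = -7/D
I = 19 (I = -14 + 33 = 19)
1/k((N(-11) + I)/(-40 + U(13))) = 1/(((-7/(-11) + 19)/(-40 + 12*13²))²) = 1/(((-7*(-1/11) + 19)/(-40 + 12*169))²) = 1/(((7/11 + 19)/(-40 + 2028))²) = 1/(((216/11)/1988)²) = 1/(((216/11)*(1/1988))²) = 1/((54/5467)²) = 1/(2916/29888089) = 29888089/2916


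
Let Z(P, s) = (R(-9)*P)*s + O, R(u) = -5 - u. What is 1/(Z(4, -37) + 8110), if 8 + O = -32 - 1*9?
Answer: 1/7469 ≈ 0.00013389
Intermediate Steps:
O = -49 (O = -8 + (-32 - 1*9) = -8 + (-32 - 9) = -8 - 41 = -49)
Z(P, s) = -49 + 4*P*s (Z(P, s) = ((-5 - 1*(-9))*P)*s - 49 = ((-5 + 9)*P)*s - 49 = (4*P)*s - 49 = 4*P*s - 49 = -49 + 4*P*s)
1/(Z(4, -37) + 8110) = 1/((-49 + 4*4*(-37)) + 8110) = 1/((-49 - 592) + 8110) = 1/(-641 + 8110) = 1/7469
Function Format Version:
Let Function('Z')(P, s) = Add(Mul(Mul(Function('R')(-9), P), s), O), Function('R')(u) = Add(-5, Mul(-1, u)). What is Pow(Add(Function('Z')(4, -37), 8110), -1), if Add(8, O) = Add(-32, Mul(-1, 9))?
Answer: Rational(1, 7469) ≈ 0.00013389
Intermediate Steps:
O = -49 (O = Add(-8, Add(-32, Mul(-1, 9))) = Add(-8, Add(-32, -9)) = Add(-8, -41) = -49)
Function('Z')(P, s) = Add(-49, Mul(4, P, s)) (Function('Z')(P, s) = Add(Mul(Mul(Add(-5, Mul(-1, -9)), P), s), -49) = Add(Mul(Mul(Add(-5, 9), P), s), -49) = Add(Mul(Mul(4, P), s), -49) = Add(Mul(4, P, s), -49) = Add(-49, Mul(4, P, s)))
Pow(Add(Function('Z')(4, -37), 8110), -1) = Pow(Add(Add(-49, Mul(4, 4, -37)), 8110), -1) = Pow(Add(Add(-49, -592), 8110), -1) = Pow(Add(-641, 8110), -1) = Pow(7469, -1) = Rational(1, 7469)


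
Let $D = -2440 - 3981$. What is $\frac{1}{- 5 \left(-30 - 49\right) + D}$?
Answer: $- \frac{1}{6026} \approx -0.00016595$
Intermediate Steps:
$D = -6421$
$\frac{1}{- 5 \left(-30 - 49\right) + D} = \frac{1}{- 5 \left(-30 - 49\right) - 6421} = \frac{1}{\left(-5\right) \left(-79\right) - 6421} = \frac{1}{395 - 6421} = \frac{1}{-6026} = - \frac{1}{6026}$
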